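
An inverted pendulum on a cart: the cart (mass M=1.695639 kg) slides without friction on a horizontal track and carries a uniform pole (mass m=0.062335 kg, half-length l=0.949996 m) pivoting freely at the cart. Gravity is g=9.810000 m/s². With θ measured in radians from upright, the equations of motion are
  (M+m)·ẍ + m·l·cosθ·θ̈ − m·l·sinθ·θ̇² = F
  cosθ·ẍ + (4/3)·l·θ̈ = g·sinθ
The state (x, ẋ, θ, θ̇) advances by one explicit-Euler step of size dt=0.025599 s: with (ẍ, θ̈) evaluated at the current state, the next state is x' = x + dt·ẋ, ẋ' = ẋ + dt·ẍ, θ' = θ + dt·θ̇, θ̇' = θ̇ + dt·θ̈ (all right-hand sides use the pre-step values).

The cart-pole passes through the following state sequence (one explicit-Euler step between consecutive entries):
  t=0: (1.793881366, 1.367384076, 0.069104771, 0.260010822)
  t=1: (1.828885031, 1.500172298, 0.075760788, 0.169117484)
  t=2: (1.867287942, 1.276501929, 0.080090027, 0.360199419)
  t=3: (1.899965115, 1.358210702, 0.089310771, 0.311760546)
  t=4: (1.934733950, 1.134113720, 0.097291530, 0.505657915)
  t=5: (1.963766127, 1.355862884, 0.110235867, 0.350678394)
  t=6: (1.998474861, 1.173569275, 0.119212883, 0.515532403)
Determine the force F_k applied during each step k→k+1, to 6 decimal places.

F_0 = 8.909000 N
F_1 = -14.919604 N
F_2 = 5.498922 N
F_3 = -14.943293 N
F_4 = 14.870012 N
F_5 = -12.140508 N

step 0→1:
  ẍ = (ẋ'−ẋ)/dt = (1.500172298−1.367384076)/0.025599 = 5.187243
  θ̈ = (θ̇'−θ̇)/dt = (0.169117484−0.260010822)/0.025599 = -3.550660
  sinθ=0.069050, cosθ=0.997613
  F = (M+m)·ẍ + m·l·cosθ·θ̈ − m·l·sinθ·θ̇² = 9.119038 + -0.209761 − 0.000276 = 8.909000
step 1→2:
  ẍ = (ẋ'−ẋ)/dt = (1.276501929−1.500172298)/0.025599 = -8.737465
  θ̈ = (θ̇'−θ̇)/dt = (0.360199419−0.169117484)/0.025599 = 7.464430
  sinθ=0.075688, cosθ=0.997132
  F = (M+m)·ẍ + m·l·cosθ·θ̈ − m·l·sinθ·θ̇² = -15.360236 + 0.440761 − 0.000128 = -14.919604
step 2→3:
  ẍ = (ẋ'−ẋ)/dt = (1.358210702−1.276501929)/0.025599 = 3.191874
  θ̈ = (θ̇'−θ̇)/dt = (0.311760546−0.360199419)/0.025599 = -1.892217
  sinθ=0.080004, cosθ=0.996795
  F = (M+m)·ẍ + m·l·cosθ·θ̈ − m·l·sinθ·θ̇² = 5.611231 + -0.111694 − 0.000615 = 5.498922
step 3→4:
  ẍ = (ẋ'−ẋ)/dt = (1.134113720−1.358210702)/0.025599 = -8.754130
  θ̈ = (θ̇'−θ̇)/dt = (0.505657915−0.311760546)/0.025599 = 7.574412
  sinθ=0.089192, cosθ=0.996014
  F = (M+m)·ẍ + m·l·cosθ·θ̈ − m·l·sinθ·θ̇² = -15.389533 + 0.446754 − 0.000513 = -14.943293
step 4→5:
  ẍ = (ẋ'−ẋ)/dt = (1.355862884−1.134113720)/0.025599 = 8.662415
  θ̈ = (θ̇'−θ̇)/dt = (0.350678394−0.505657915)/0.025599 = -6.054124
  sinθ=0.097138, cosθ=0.995271
  F = (M+m)·ẍ + m·l·cosθ·θ̈ − m·l·sinθ·θ̇² = 15.228300 + -0.356818 − 0.001471 = 14.870012
step 5→6:
  ẍ = (ẋ'−ẋ)/dt = (1.173569275−1.355862884)/0.025599 = -7.121122
  θ̈ = (θ̇'−θ̇)/dt = (0.515532403−0.350678394)/0.025599 = 6.439861
  sinθ=0.110013, cosθ=0.993930
  F = (M+m)·ẍ + m·l·cosθ·θ̈ − m·l·sinθ·θ̇² = -12.518748 + 0.379041 − 0.000801 = -12.140508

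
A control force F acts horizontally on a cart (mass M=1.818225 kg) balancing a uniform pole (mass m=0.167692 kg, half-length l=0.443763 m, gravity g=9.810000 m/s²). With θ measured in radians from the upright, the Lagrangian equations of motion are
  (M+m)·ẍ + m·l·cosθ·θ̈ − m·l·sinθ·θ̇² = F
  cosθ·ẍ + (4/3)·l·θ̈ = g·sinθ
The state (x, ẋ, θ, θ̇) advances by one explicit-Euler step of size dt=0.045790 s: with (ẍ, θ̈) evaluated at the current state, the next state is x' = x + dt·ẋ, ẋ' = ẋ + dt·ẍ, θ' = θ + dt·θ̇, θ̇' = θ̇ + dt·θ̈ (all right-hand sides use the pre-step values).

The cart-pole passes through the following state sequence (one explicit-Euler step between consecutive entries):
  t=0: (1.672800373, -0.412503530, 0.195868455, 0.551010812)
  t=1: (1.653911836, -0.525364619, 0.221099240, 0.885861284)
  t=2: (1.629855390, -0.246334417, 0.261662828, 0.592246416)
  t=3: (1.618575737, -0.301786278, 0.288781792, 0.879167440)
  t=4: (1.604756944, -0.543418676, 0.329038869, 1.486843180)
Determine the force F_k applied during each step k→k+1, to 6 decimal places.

F_0 = -4.365418 N
F_1 = 11.623210 N
F_2 = -1.961288 N
F_3 = -9.549333 N

step 0→1:
  ẍ = (ẋ'−ẋ)/dt = (-0.525364619−-0.412503530)/0.045790 = -2.464754
  θ̈ = (θ̇'−θ̇)/dt = (0.885861284−0.551010812)/0.045790 = 7.312742
  sinθ=0.194618, cosθ=0.980879
  F = (M+m)·ẍ + m·l·cosθ·θ̈ − m·l·sinθ·θ̇² = -4.894797 + 0.533776 − 0.004397 = -4.365418
step 1→2:
  ẍ = (ẋ'−ẋ)/dt = (-0.246334417−-0.525364619)/0.045790 = 6.093693
  θ̈ = (θ̇'−θ̇)/dt = (0.592246416−0.885861284)/0.045790 = -6.412205
  sinθ=0.219302, cosθ=0.975657
  F = (M+m)·ẍ + m·l·cosθ·θ̈ − m·l·sinθ·θ̇² = 12.101568 + -0.465552 − 0.012807 = 11.623210
step 2→3:
  ẍ = (ẋ'−ẋ)/dt = (-0.301786278−-0.246334417)/0.045790 = -1.211004
  θ̈ = (θ̇'−θ̇)/dt = (0.879167440−0.592246416)/0.045790 = 6.266019
  sinθ=0.258687, cosθ=0.965961
  F = (M+m)·ẍ + m·l·cosθ·θ̈ − m·l·sinθ·θ̇² = -2.404953 + 0.450417 − 0.006752 = -1.961288
step 3→4:
  ẍ = (ẋ'−ẋ)/dt = (-0.543418676−-0.301786278)/0.045790 = -5.276969
  θ̈ = (θ̇'−θ̇)/dt = (1.486843180−0.879167440)/0.045790 = 13.270927
  sinθ=0.284785, cosθ=0.958592
  F = (M+m)·ẍ + m·l·cosθ·θ̈ − m·l·sinθ·θ̇² = -10.479622 + 0.946669 − 0.016380 = -9.549333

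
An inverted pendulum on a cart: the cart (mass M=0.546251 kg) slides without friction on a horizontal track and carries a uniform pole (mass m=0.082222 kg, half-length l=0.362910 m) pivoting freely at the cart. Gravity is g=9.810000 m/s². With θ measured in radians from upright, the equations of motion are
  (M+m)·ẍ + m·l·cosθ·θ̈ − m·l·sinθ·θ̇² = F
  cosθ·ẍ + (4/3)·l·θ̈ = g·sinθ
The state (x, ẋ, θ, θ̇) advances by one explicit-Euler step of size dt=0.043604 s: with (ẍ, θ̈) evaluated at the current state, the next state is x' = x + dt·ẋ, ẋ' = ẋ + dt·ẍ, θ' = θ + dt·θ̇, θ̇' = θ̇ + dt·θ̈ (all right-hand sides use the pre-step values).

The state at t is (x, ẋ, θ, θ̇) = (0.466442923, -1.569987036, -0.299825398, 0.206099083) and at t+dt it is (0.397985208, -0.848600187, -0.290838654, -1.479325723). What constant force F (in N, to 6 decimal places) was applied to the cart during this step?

ẍ = (ẋ'−ẋ)/dt = (-0.848600187−-1.569987036)/0.043604 = 16.544052
θ̈ = (θ̇'−θ̇)/dt = (-1.479325723−0.206099083)/0.043604 = -38.652986
sinθ=-0.295353, cosθ=0.955388
F = (M+m)·ẍ + m·l·cosθ·θ̈ − m·l·sinθ·θ̇² = 10.397490 + -1.101919 − -0.000374 = 9.295945

F = 9.295945 N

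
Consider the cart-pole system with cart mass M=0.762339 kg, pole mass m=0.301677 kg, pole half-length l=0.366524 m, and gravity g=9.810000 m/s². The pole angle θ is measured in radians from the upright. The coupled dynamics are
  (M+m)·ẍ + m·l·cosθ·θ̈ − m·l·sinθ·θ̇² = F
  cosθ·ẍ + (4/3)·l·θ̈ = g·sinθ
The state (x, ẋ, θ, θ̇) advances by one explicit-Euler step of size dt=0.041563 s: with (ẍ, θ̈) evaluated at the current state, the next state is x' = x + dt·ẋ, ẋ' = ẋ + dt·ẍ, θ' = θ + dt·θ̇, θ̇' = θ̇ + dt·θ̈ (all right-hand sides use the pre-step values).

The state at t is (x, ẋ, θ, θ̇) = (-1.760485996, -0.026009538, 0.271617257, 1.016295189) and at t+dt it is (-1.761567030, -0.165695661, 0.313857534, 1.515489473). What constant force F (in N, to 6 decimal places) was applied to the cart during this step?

F = -2.327275 N

ẍ = (ẋ'−ẋ)/dt = (-0.165695661−-0.026009538)/0.041563 = -3.360829
θ̈ = (θ̇'−θ̇)/dt = (1.515489473−1.016295189)/0.041563 = 12.010545
sinθ=0.268290, cosθ=0.963338
F = (M+m)·ẍ + m·l·cosθ·θ̈ − m·l·sinθ·θ̇² = -3.575976 + 1.279340 − 0.030640 = -2.327275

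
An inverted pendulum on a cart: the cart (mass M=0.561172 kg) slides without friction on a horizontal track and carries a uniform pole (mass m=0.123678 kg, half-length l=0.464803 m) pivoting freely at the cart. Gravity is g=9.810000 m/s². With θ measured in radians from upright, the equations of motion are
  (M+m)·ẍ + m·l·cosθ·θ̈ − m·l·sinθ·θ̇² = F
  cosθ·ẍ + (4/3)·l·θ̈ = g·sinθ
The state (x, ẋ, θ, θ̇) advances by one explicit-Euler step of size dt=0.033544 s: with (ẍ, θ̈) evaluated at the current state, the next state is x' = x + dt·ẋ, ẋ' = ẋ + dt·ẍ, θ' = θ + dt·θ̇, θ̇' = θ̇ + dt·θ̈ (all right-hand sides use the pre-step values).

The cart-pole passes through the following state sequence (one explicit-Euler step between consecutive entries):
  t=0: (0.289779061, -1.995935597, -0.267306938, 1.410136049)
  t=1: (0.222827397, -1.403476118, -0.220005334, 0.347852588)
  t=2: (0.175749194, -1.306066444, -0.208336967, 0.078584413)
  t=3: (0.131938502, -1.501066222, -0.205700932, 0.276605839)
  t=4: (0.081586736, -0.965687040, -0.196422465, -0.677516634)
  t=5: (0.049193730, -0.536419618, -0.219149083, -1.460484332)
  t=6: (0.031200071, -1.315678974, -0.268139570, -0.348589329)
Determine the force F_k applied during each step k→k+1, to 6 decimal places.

F_0 = 10.370292 N
F_1 = 1.539945 N
F_2 = -3.649113 N
F_3 = 9.330798 N
F_4 = 7.453268 N
F_5 = -14.023135 N

step 0→1:
  ẍ = (ẋ'−ẋ)/dt = (-1.403476118−-1.995935597)/0.033544 = 17.662160
  θ̈ = (θ̇'−θ̇)/dt = (0.347852588−1.410136049)/0.033544 = -31.668360
  sinθ=-0.264135, cosθ=0.964486
  F = (M+m)·ẍ + m·l·cosθ·θ̈ − m·l·sinθ·θ̇² = 12.095930 + -1.755831 − -0.030193 = 10.370292
step 1→2:
  ẍ = (ẋ'−ẋ)/dt = (-1.306066444−-1.403476118)/0.033544 = 2.903937
  θ̈ = (θ̇'−θ̇)/dt = (0.078584413−0.347852588)/0.033544 = -8.027313
  sinθ=-0.218235, cosθ=0.975896
  F = (M+m)·ẍ + m·l·cosθ·θ̈ − m·l·sinθ·θ̇² = 1.988761 + -0.450334 − -0.001518 = 1.539945
step 2→3:
  ẍ = (ẋ'−ẋ)/dt = (-1.501066222−-1.306066444)/0.033544 = -5.813254
  θ̈ = (θ̇'−θ̇)/dt = (0.276605839−0.078584413)/0.033544 = 5.903334
  sinθ=-0.206833, cosθ=0.978376
  F = (M+m)·ẍ + m·l·cosθ·θ̈ − m·l·sinθ·θ̇² = -3.981207 + 0.332020 − -0.000073 = -3.649113
step 3→4:
  ẍ = (ẋ'−ẋ)/dt = (-0.965687040−-1.501066222)/0.033544 = 15.960505
  θ̈ = (θ̇'−θ̇)/dt = (-0.677516634−0.276605839)/0.033544 = -28.443909
  sinθ=-0.204253, cosθ=0.978918
  F = (M+m)·ẍ + m·l·cosθ·θ̈ − m·l·sinθ·θ̇² = 10.930552 + -1.600652 − -0.000898 = 9.330798
step 4→5:
  ẍ = (ẋ'−ẋ)/dt = (-0.536419618−-0.965687040)/0.033544 = 12.797145
  θ̈ = (θ̇'−θ̇)/dt = (-1.460484332−-0.677516634)/0.033544 = -23.341513
  sinθ=-0.195162, cosθ=0.980771
  F = (M+m)·ẍ + m·l·cosθ·θ̈ − m·l·sinθ·θ̇² = 8.764125 + -1.316006 − -0.005150 = 7.453268
step 5→6:
  ẍ = (ẋ'−ẋ)/dt = (-1.315678974−-0.536419618)/0.033544 = -23.230961
  θ̈ = (θ̇'−θ̇)/dt = (-0.348589329−-1.460484332)/0.033544 = 33.147359
  sinθ=-0.217399, cosθ=0.976083
  F = (M+m)·ẍ + m·l·cosθ·θ̈ − m·l·sinθ·θ̇² = -15.909724 + 1.859932 − -0.026657 = -14.023135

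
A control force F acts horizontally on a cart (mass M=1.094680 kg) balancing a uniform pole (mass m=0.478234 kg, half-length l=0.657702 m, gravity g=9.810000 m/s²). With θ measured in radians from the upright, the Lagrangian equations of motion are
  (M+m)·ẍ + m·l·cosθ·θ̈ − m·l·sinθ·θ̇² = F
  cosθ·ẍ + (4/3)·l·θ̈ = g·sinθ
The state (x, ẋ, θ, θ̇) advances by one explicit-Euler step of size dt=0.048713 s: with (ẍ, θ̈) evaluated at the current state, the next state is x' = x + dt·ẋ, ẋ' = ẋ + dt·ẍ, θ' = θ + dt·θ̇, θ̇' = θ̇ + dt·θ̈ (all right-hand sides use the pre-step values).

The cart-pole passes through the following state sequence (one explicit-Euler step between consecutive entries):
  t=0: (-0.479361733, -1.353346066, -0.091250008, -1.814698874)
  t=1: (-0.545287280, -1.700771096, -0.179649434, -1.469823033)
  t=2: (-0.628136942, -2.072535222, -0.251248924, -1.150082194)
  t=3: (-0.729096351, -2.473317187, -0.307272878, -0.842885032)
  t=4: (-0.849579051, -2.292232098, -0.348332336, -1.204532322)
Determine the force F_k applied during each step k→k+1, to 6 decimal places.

F_0 = -8.906195 N
F_1 = -9.851313 N
F_2 = -10.916315 N
F_3 = 3.688968 N

step 0→1:
  ẍ = (ẋ'−ẋ)/dt = (-1.700771096−-1.353346066)/0.048713 = -7.132080
  θ̈ = (θ̇'−θ̇)/dt = (-1.469823033−-1.814698874)/0.048713 = 7.079750
  sinθ=-0.091123, cosθ=0.995840
  F = (M+m)·ẍ + m·l·cosθ·θ̈ − m·l·sinθ·θ̇² = -11.218149 + 2.217568 − -0.094386 = -8.906195
step 1→2:
  ẍ = (ẋ'−ẋ)/dt = (-2.072535222−-1.700771096)/0.048713 = -7.631723
  θ̈ = (θ̇'−θ̇)/dt = (-1.150082194−-1.469823033)/0.048713 = 6.563768
  sinθ=-0.178685, cosθ=0.983906
  F = (M+m)·ẍ + m·l·cosθ·θ̈ − m·l·sinθ·θ̇² = -12.004044 + 2.031312 − -0.121419 = -9.851313
step 2→3:
  ẍ = (ẋ'−ẋ)/dt = (-2.473317187−-2.072535222)/0.048713 = -8.227413
  θ̈ = (θ̇'−θ̇)/dt = (-0.842885032−-1.150082194)/0.048713 = 6.306267
  sinθ=-0.248614, cosθ=0.968603
  F = (M+m)·ẍ + m·l·cosθ·θ̈ − m·l·sinθ·θ̇² = -12.941013 + 1.921266 − -0.103431 = -10.916315
step 3→4:
  ẍ = (ẋ'−ẋ)/dt = (-2.292232098−-2.473317187)/0.048713 = 3.717387
  θ̈ = (θ̇'−θ̇)/dt = (-1.204532322−-0.842885032)/0.048713 = -7.424041
  sinθ=-0.302460, cosθ=0.953162
  F = (M+m)·ẍ + m·l·cosθ·θ̈ − m·l·sinθ·θ̇² = 5.847131 + -2.225751 − -0.067589 = 3.688968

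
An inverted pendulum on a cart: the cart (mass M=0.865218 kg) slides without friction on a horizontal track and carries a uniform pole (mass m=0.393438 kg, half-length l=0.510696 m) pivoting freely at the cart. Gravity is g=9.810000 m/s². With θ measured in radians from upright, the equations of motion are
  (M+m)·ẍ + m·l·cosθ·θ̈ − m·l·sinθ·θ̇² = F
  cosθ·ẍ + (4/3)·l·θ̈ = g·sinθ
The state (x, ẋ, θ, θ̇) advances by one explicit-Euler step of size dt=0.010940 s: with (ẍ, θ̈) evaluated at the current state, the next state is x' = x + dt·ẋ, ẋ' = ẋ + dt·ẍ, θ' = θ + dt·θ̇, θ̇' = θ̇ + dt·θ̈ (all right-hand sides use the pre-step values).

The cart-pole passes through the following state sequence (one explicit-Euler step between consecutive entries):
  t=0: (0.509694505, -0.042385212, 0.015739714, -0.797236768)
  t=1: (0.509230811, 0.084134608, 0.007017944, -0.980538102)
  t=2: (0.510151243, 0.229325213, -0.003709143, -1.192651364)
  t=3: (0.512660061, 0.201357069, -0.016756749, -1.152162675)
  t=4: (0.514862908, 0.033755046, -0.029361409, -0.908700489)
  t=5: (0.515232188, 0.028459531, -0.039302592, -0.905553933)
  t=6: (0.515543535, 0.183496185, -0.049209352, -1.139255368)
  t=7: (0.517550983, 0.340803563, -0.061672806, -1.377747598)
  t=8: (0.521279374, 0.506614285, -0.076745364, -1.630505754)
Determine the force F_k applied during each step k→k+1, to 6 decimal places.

step 0→1:
  ẍ = (ẋ'−ẋ)/dt = (0.084134608−-0.042385212)/0.010940 = 11.564883
  θ̈ = (θ̇'−θ̇)/dt = (-0.980538102−-0.797236768)/0.010940 = -16.755149
  sinθ=0.015739, cosθ=0.999876
  F = (M+m)·ẍ + m·l·cosθ·θ̈ − m·l·sinθ·θ̇² = 14.556209 + -3.366148 − 0.002010 = 11.188051
step 1→2:
  ẍ = (ẋ'−ẋ)/dt = (0.229325213−0.084134608)/0.010940 = 13.271536
  θ̈ = (θ̇'−θ̇)/dt = (-1.192651364−-0.980538102)/0.010940 = -19.388781
  sinθ=0.007018, cosθ=0.999975
  F = (M+m)·ẍ + m·l·cosθ·θ̈ − m·l·sinθ·θ̇² = 16.704298 + -3.895638 − 0.001356 = 12.807305
step 2→3:
  ẍ = (ẋ'−ẋ)/dt = (0.201357069−0.229325213)/0.010940 = -2.556503
  θ̈ = (θ̇'−θ̇)/dt = (-1.152162675−-1.192651364)/0.010940 = 3.700977
  sinθ=-0.003709, cosθ=0.999993
  F = (M+m)·ẍ + m·l·cosθ·θ̈ − m·l·sinθ·θ̇² = -3.217758 + 0.743622 − -0.001060 = -2.473076
step 3→4:
  ẍ = (ẋ'−ẋ)/dt = (0.033755046−0.201357069)/0.010940 = -15.320112
  θ̈ = (θ̇'−θ̇)/dt = (-0.908700489−-1.152162675)/0.010940 = 22.254313
  sinθ=-0.016756, cosθ=0.999860
  F = (M+m)·ẍ + m·l·cosθ·θ̈ − m·l·sinθ·θ̇² = -19.282751 + 4.470869 − -0.004469 = -14.807412
step 4→5:
  ẍ = (ẋ'−ẋ)/dt = (0.028459531−0.033755046)/0.010940 = -0.484051
  θ̈ = (θ̇'−θ̇)/dt = (-0.905553933−-0.908700489)/0.010940 = 0.287619
  sinθ=-0.029357, cosθ=0.999569
  F = (M+m)·ẍ + m·l·cosθ·θ̈ − m·l·sinθ·θ̇² = -0.609253 + 0.057766 − -0.004871 = -0.546617
step 5→6:
  ẍ = (ẋ'−ẋ)/dt = (0.183496185−0.028459531)/0.010940 = 14.171541
  θ̈ = (θ̇'−θ̇)/dt = (-1.139255368−-0.905553933)/0.010940 = -21.362106
  sinθ=-0.039292, cosθ=0.999228
  F = (M+m)·ẍ + m·l·cosθ·θ̈ − m·l·sinθ·θ̇² = 17.837095 + -4.288914 − -0.006474 = 13.554655
step 6→7:
  ẍ = (ẋ'−ẋ)/dt = (0.340803563−0.183496185)/0.010940 = 14.379102
  θ̈ = (θ̇'−θ̇)/dt = (-1.377747598−-1.139255368)/0.010940 = -21.800021
  sinθ=-0.049189, cosθ=0.998789
  F = (M+m)·ẍ + m·l·cosθ·θ̈ − m·l·sinθ·θ̇² = 18.098343 + -4.374915 − -0.012828 = 13.736256
step 7→8:
  ẍ = (ẋ'−ẋ)/dt = (0.506614285−0.340803563)/0.010940 = 15.156373
  θ̈ = (θ̇'−θ̇)/dt = (-1.630505754−-1.377747598)/0.010940 = -23.104036
  sinθ=-0.061634, cosθ=0.998099
  F = (M+m)·ẍ + m·l·cosθ·θ̈ − m·l·sinθ·θ̇² = 19.076660 + -4.633404 − -0.023507 = 14.466763

F_0 = 11.188051 N
F_1 = 12.807305 N
F_2 = -2.473076 N
F_3 = -14.807412 N
F_4 = -0.546617 N
F_5 = 13.554655 N
F_6 = 13.736256 N
F_7 = 14.466763 N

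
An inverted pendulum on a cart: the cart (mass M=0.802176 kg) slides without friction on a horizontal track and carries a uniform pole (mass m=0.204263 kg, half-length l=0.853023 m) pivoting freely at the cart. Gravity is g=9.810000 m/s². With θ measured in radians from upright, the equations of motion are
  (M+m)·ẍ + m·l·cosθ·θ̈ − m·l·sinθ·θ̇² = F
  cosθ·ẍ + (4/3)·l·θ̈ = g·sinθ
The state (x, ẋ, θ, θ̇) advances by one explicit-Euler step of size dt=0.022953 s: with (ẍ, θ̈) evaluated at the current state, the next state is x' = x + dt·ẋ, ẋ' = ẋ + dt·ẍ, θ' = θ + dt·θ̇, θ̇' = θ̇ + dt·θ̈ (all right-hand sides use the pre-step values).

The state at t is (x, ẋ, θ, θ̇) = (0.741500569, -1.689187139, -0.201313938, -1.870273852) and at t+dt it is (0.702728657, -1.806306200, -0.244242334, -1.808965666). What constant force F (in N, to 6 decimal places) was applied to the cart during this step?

F = -4.557541 N

ẍ = (ẋ'−ẋ)/dt = (-1.806306200−-1.689187139)/0.022953 = -5.102560
θ̈ = (θ̇'−θ̇)/dt = (-1.808965666−-1.870273852)/0.022953 = 2.671031
sinθ=-0.199957, cosθ=0.979805
F = (M+m)·ẍ + m·l·cosθ·θ̈ − m·l·sinθ·θ̇² = -5.135415 + 0.456004 − -0.121870 = -4.557541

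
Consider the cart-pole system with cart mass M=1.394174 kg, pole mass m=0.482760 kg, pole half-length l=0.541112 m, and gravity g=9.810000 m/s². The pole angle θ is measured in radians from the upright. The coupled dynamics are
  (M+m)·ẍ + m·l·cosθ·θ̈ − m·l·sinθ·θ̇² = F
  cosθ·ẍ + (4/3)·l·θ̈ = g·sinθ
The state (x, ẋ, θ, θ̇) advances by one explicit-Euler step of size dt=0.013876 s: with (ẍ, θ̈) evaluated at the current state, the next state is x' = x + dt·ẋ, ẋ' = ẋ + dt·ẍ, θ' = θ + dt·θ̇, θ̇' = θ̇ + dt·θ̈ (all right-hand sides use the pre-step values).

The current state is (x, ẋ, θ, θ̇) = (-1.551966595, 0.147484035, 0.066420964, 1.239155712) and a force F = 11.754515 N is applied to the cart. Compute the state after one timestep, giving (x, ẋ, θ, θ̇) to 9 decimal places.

sinθ=0.066372136, cosθ=0.997794939
temp = (F + m·l·θ̇²·sinθ)/(M+m) = (11.754515 + 0.026622939)/1.876934 = 6.276799259
θ̈ = (g·sinθ − cosθ·temp)/(l·(4/3 − m·cos²θ/(M+m))) = -9.627162732
ẍ = temp − m·l·θ̈·cosθ/(M+m) = 7.613730438
Euler: x'=-1.551966595+0.013876·0.147484035=-1.549920107, ẋ'=0.147484035+0.013876·7.613730438=0.253132159
       θ'=0.066420964+0.013876·1.239155712=0.083615489, θ̇'=1.239155712+0.013876·-9.627162732=1.105569202

(-1.549920107, 0.253132159, 0.083615489, 1.105569202)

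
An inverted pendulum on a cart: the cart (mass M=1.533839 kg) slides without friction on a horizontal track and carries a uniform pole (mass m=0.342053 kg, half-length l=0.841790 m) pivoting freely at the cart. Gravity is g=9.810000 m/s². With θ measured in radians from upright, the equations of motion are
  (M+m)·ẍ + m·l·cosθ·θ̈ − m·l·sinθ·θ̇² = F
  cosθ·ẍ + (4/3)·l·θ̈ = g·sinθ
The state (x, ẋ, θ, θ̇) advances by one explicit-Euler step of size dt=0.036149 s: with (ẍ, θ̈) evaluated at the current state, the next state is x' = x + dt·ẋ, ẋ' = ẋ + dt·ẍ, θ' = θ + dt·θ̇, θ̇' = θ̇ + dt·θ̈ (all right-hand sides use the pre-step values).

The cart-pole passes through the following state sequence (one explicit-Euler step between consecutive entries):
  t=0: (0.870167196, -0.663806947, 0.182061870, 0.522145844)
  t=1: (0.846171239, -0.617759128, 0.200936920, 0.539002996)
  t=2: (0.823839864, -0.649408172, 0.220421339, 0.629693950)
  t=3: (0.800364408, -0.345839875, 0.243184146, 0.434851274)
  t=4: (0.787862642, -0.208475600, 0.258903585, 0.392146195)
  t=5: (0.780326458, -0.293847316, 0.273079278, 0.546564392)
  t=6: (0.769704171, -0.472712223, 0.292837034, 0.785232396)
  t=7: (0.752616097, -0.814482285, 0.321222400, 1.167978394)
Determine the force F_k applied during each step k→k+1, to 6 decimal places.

F_0 = 2.507414 N
F_1 = -0.951226 N
F_2 = 14.213781 N
F_3 = 6.785030 N
F_4 = -3.252569 N
F_5 = -7.474481 N
F_6 = -14.867945 N

step 0→1:
  ẍ = (ẋ'−ẋ)/dt = (-0.617759128−-0.663806947)/0.036149 = 1.273834
  θ̈ = (θ̇'−θ̇)/dt = (0.539002996−0.522145844)/0.036149 = 0.466324
  sinθ=0.181058, cosθ=0.983472
  F = (M+m)·ẍ + m·l·cosθ·θ̈ − m·l·sinθ·θ̇² = 2.389575 + 0.132053 − 0.014213 = 2.507414
step 1→2:
  ẍ = (ẋ'−ẋ)/dt = (-0.649408172−-0.617759128)/0.036149 = -0.875516
  θ̈ = (θ̇'−θ̇)/dt = (0.629693950−0.539002996)/0.036149 = 2.508809
  sinθ=0.199587, cosθ=0.979880
  F = (M+m)·ẍ + m·l·cosθ·θ̈ − m·l·sinθ·θ̇² = -1.642374 + 0.707844 − 0.016696 = -0.951226
step 2→3:
  ẍ = (ẋ'−ẋ)/dt = (-0.345839875−-0.649408172)/0.036149 = 8.397696
  θ̈ = (θ̇'−θ̇)/dt = (0.434851274−0.629693950)/0.036149 = -5.389988
  sinθ=0.218641, cosθ=0.975805
  F = (M+m)·ẍ + m·l·cosθ·θ̈ − m·l·sinθ·θ̇² = 15.753170 + -1.514426 − 0.024962 = 14.213781
step 3→4:
  ẍ = (ẋ'−ẋ)/dt = (-0.208475600−-0.345839875)/0.036149 = 3.799947
  θ̈ = (θ̇'−θ̇)/dt = (0.392146195−0.434851274)/0.036149 = -1.181363
  sinθ=0.240794, cosθ=0.970576
  F = (M+m)·ẍ + m·l·cosθ·θ̈ − m·l·sinθ·θ̇² = 7.128290 + -0.330149 − 0.013111 = 6.785030
step 4→5:
  ẍ = (ẋ'−ẋ)/dt = (-0.293847316−-0.208475600)/0.036149 = -2.361662
  θ̈ = (θ̇'−θ̇)/dt = (0.546564392−0.392146195)/0.036149 = 4.271714
  sinθ=0.256021, cosθ=0.966671
  F = (M+m)·ẍ + m·l·cosθ·θ̈ − m·l·sinθ·θ̇² = -4.430223 + 1.188990 − 0.011336 = -3.252569
step 5→6:
  ẍ = (ẋ'−ẋ)/dt = (-0.472712223−-0.293847316)/0.036149 = -4.947990
  θ̈ = (θ̇'−θ̇)/dt = (0.785232396−0.546564392)/0.036149 = 6.602340
  sinθ=0.269698, cosθ=0.962945
  F = (M+m)·ẍ + m·l·cosθ·θ̈ − m·l·sinθ·θ̇² = -9.281896 + 1.830613 − 0.023198 = -7.474481
step 6→7:
  ẍ = (ẋ'−ẋ)/dt = (-0.814482285−-0.472712223)/0.036149 = -9.454482
  θ̈ = (θ̇'−θ̇)/dt = (1.167978394−0.785232396)/0.036149 = 10.588011
  sinθ=0.288670, cosθ=0.957429
  F = (M+m)·ẍ + m·l·cosθ·θ̈ − m·l·sinθ·θ̇² = -17.735587 + 2.918892 − 0.051250 = -14.867945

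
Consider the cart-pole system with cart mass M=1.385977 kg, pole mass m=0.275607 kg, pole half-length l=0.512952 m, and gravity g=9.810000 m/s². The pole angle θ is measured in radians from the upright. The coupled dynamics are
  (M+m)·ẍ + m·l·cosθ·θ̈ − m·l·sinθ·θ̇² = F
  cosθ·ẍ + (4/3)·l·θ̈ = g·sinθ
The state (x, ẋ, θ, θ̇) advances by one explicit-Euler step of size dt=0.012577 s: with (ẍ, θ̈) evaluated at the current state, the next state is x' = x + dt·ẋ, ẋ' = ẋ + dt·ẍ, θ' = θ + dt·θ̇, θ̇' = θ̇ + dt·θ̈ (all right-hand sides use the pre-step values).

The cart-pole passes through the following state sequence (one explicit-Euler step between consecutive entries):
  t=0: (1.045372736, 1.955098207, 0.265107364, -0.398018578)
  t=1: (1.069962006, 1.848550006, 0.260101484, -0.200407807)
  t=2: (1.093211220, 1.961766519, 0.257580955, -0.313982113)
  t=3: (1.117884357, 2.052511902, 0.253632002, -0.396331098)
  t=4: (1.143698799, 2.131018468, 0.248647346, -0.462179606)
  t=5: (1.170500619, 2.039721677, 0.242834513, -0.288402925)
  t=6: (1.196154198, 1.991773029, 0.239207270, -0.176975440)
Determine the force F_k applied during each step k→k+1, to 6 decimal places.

F_0 = -11.938596 N
F_1 = 13.722199 N
F_2 = 11.089971 N
F_3 = 9.649661 N
F_4 = -10.175633 N
F_5 = -5.121698 N

step 0→1:
  ẍ = (ẋ'−ẋ)/dt = (1.848550006−1.955098207)/0.012577 = -8.471671
  θ̈ = (θ̇'−θ̇)/dt = (-0.200407807−-0.398018578)/0.012577 = 15.712075
  sinθ=0.262013, cosθ=0.965064
  F = (M+m)·ẍ + m·l·cosθ·θ̈ − m·l·sinθ·θ̇² = -14.076392 + 2.143664 − 0.005868 = -11.938596
step 1→2:
  ẍ = (ẋ'−ẋ)/dt = (1.961766519−1.848550006)/0.012577 = 9.001870
  θ̈ = (θ̇'−θ̇)/dt = (-0.313982113−-0.200407807)/0.012577 = -9.030318
  sinθ=0.257179, cosθ=0.966364
  F = (M+m)·ẍ + m·l·cosθ·θ̈ − m·l·sinθ·θ̇² = 14.957362 + -1.233703 − 0.001460 = 13.722199
step 2→3:
  ẍ = (ẋ'−ẋ)/dt = (2.052511902−1.961766519)/0.012577 = 7.215185
  θ̈ = (θ̇'−θ̇)/dt = (-0.396331098−-0.313982113)/0.012577 = -6.547586
  sinθ=0.254742, cosθ=0.967009
  F = (M+m)·ẍ + m·l·cosθ·θ̈ − m·l·sinθ·θ̇² = 11.988636 + -0.895115 − 0.003550 = 11.089971
step 3→4:
  ẍ = (ẋ'−ẋ)/dt = (2.131018468−2.052511902)/0.012577 = 6.242074
  θ̈ = (θ̇'−θ̇)/dt = (-0.462179606−-0.396331098)/0.012577 = -5.235629
  sinθ=0.250921, cosθ=0.968007
  F = (M+m)·ẍ + m·l·cosθ·θ̈ − m·l·sinθ·θ̇² = 10.371730 + -0.716497 − 0.005572 = 9.649661
step 4→5:
  ẍ = (ẋ'−ẋ)/dt = (2.039721677−2.131018468)/0.012577 = -7.259028
  θ̈ = (θ̇'−θ̇)/dt = (-0.288402925−-0.462179606)/0.012577 = 13.817022
  sinθ=0.246093, cosθ=0.969246
  F = (M+m)·ẍ + m·l·cosθ·θ̈ − m·l·sinθ·θ̇² = -12.061484 + 1.893283 − 0.007432 = -10.175633
step 5→6:
  ẍ = (ẋ'−ẋ)/dt = (1.991773029−2.039721677)/0.012577 = -3.812407
  θ̈ = (θ̇'−θ̇)/dt = (-0.176975440−-0.288402925)/0.012577 = 8.859624
  sinθ=0.240455, cosθ=0.970660
  F = (M+m)·ẍ + m·l·cosθ·θ̈ − m·l·sinθ·θ̇² = -6.334635 + 1.215765 − 0.002827 = -5.121698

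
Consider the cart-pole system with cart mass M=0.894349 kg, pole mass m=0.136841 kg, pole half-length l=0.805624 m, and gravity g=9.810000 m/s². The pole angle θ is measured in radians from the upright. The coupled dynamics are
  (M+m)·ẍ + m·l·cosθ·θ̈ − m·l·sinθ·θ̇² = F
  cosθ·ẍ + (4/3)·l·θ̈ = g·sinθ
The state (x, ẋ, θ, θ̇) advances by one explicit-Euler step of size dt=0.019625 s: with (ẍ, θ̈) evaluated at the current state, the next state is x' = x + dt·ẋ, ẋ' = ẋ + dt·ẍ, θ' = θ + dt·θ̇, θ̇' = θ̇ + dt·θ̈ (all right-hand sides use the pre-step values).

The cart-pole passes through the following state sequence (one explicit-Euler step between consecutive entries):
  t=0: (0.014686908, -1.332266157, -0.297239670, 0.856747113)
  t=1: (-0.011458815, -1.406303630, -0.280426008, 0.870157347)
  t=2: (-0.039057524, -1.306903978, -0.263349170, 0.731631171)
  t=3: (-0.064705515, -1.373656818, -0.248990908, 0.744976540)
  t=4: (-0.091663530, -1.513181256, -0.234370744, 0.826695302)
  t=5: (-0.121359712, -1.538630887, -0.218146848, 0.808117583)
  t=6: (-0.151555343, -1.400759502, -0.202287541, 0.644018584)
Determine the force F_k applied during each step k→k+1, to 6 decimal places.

F_0 = -3.794550 N
F_1 = 4.498262 N
F_2 = -3.419765 N
F_3 = -6.871300 N
F_4 = -1.421253 N
F_5 = 6.360023 N

step 0→1:
  ẍ = (ẋ'−ẋ)/dt = (-1.406303630−-1.332266157)/0.019625 = -3.772610
  θ̈ = (θ̇'−θ̇)/dt = (0.870157347−0.856747113)/0.019625 = 0.683324
  sinθ=-0.292882, cosθ=0.956149
  F = (M+m)·ẍ + m·l·cosθ·θ̈ − m·l·sinθ·θ̇² = -3.890278 + 0.072028 − -0.023700 = -3.794550
step 1→2:
  ẍ = (ẋ'−ẋ)/dt = (-1.306903978−-1.406303630)/0.019625 = 5.064950
  θ̈ = (θ̇'−θ̇)/dt = (0.731631171−0.870157347)/0.019625 = -7.058659
  sinθ=-0.276765, cosθ=0.960938
  F = (M+m)·ẍ + m·l·cosθ·θ̈ − m·l·sinθ·θ̇² = 5.222926 + -0.747767 − -0.023102 = 4.498262
step 2→3:
  ẍ = (ẋ'−ẋ)/dt = (-1.373656818−-1.306903978)/0.019625 = -3.401419
  θ̈ = (θ̇'−θ̇)/dt = (0.744976540−0.731631171)/0.019625 = 0.680019
  sinθ=-0.260316, cosθ=0.965524
  F = (M+m)·ẍ + m·l·cosθ·θ̈ − m·l·sinθ·θ̇² = -3.507509 + 0.072382 − -0.015361 = -3.419765
step 3→4:
  ẍ = (ẋ'−ẋ)/dt = (-1.513181256−-1.373656818)/0.019625 = -7.109525
  θ̈ = (θ̇'−θ̇)/dt = (0.826695302−0.744976540)/0.019625 = 4.164013
  sinθ=-0.246426, cosθ=0.969162
  F = (M+m)·ẍ + m·l·cosθ·θ̈ − m·l·sinθ·θ̇² = -7.331272 + 0.444894 − -0.015077 = -6.871300
step 4→5:
  ẍ = (ẋ'−ẋ)/dt = (-1.538630887−-1.513181256)/0.019625 = -1.296797
  θ̈ = (θ̇'−θ̇)/dt = (0.808117583−0.826695302)/0.019625 = -0.946635
  sinθ=-0.232231, cosθ=0.972661
  F = (M+m)·ẍ + m·l·cosθ·θ̈ − m·l·sinθ·θ̇² = -1.337244 + -0.101506 − -0.017497 = -1.421253
step 5→6:
  ẍ = (ẋ'−ẋ)/dt = (-1.400759502−-1.538630887)/0.019625 = 7.025294
  θ̈ = (θ̇'−θ̇)/dt = (0.644018584−0.808117583)/0.019625 = -8.361732
  sinθ=-0.216421, cosθ=0.976300
  F = (M+m)·ẍ + m·l·cosθ·θ̈ − m·l·sinθ·θ̇² = 7.244412 + -0.899970 − -0.015581 = 6.360023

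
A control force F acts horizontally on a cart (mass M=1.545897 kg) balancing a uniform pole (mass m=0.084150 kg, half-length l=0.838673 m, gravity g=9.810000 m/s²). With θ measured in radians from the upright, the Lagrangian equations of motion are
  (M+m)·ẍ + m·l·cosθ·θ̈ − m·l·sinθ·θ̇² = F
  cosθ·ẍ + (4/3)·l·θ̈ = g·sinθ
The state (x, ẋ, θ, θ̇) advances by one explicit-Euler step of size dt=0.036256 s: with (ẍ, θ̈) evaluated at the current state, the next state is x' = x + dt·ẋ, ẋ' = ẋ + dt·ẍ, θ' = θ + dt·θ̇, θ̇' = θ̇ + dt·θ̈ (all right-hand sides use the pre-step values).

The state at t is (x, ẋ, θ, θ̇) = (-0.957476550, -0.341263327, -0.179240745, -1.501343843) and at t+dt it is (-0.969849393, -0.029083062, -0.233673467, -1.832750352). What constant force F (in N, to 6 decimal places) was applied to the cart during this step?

ẍ = (ẋ'−ẋ)/dt = (-0.029083062−-0.341263327)/0.036256 = 8.610444
θ̈ = (θ̇'−θ̇)/dt = (-1.832750352−-1.501343843)/0.036256 = -9.140736
sinθ=-0.178283, cosθ=0.983979
F = (M+m)·ẍ + m·l·cosθ·θ̈ − m·l·sinθ·θ̇² = 14.035429 + -0.634766 − -0.028361 = 13.429023

F = 13.429023 N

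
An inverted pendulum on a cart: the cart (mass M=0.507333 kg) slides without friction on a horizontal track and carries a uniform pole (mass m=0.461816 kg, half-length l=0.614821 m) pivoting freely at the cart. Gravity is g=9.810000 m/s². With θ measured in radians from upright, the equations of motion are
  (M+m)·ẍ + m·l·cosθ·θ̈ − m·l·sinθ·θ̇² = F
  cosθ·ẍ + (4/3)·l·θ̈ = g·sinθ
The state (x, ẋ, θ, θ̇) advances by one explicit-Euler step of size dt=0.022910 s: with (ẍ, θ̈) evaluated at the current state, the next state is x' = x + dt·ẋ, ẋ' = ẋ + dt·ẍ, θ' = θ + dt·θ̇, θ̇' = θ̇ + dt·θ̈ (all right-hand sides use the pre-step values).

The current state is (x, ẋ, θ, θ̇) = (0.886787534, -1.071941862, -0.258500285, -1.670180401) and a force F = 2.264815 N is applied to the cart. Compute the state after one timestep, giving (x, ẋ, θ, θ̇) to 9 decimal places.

sinθ=-0.255630954, cosθ=0.966774439
temp = (F + m·l·θ̇²·sinθ)/(M+m) = (2.264815 + -0.202468691)/0.969149 = 2.127997149
θ̈ = (g·sinθ − cosθ·temp)/(l·(4/3 − m·cos²θ/(M+m))) = -8.361883064
ẍ = temp − m·l·θ̈·cosθ/(M+m) = 4.496404310
Euler: x'=0.886787534+0.022910·-1.071941862=0.862229346, ẋ'=-1.071941862+0.022910·4.496404310=-0.968929239
       θ'=-0.258500285+0.022910·-1.670180401=-0.296764118, θ̇'=-1.670180401+0.022910·-8.361883064=-1.861751142

(0.862229346, -0.968929239, -0.296764118, -1.861751142)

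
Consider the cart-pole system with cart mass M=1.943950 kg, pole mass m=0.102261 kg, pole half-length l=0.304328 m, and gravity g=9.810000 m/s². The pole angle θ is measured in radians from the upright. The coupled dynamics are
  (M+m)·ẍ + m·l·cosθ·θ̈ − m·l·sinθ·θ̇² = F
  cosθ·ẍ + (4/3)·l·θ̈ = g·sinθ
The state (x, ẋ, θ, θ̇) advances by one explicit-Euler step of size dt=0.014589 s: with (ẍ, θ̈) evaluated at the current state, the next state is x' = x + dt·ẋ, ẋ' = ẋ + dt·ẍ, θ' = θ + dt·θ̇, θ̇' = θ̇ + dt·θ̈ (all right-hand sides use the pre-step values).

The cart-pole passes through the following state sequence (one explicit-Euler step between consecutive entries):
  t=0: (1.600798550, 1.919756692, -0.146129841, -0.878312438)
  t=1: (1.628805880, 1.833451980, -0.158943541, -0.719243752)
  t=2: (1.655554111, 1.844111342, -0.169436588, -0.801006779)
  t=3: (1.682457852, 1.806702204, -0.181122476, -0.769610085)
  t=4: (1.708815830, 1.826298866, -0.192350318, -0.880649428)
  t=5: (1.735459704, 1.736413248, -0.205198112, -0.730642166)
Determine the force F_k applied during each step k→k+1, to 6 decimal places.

F_0 = -11.765649 N
F_1 = 1.325383 N
F_2 = -5.177515 N
F_3 = 2.518900 N
F_4 = -12.288393 N

step 0→1:
  ẍ = (ẋ'−ẋ)/dt = (1.833451980−1.919756692)/0.014589 = -5.915739
  θ̈ = (θ̇'−θ̇)/dt = (-0.719243752−-0.878312438)/0.014589 = 10.903330
  sinθ=-0.145610, cosθ=0.989342
  F = (M+m)·ẍ + m·l·cosθ·θ̈ − m·l·sinθ·θ̇² = -12.104850 + 0.335705 − -0.003496 = -11.765649
step 1→2:
  ẍ = (ẋ'−ẋ)/dt = (1.844111342−1.833451980)/0.014589 = 0.730644
  θ̈ = (θ̇'−θ̇)/dt = (-0.801006779−-0.719243752)/0.014589 = -5.604430
  sinθ=-0.158275, cosθ=0.987395
  F = (M+m)·ẍ + m·l·cosθ·θ̈ − m·l·sinθ·θ̇² = 1.495051 + -0.172216 − -0.002548 = 1.325383
step 2→3:
  ẍ = (ẋ'−ẋ)/dt = (1.806702204−1.844111342)/0.014589 = -2.564202
  θ̈ = (θ̇'−θ̇)/dt = (-0.769610085−-0.801006779)/0.014589 = 2.152080
  sinθ=-0.168627, cosθ=0.985680
  F = (M+m)·ẍ + m·l·cosθ·θ̈ − m·l·sinθ·θ̇² = -5.246898 + 0.066016 − -0.003367 = -5.177515
step 3→4:
  ẍ = (ẋ'−ẋ)/dt = (1.826298866−1.806702204)/0.014589 = 1.343249
  θ̈ = (θ̇'−θ̇)/dt = (-0.880649428−-0.769610085)/0.014589 = -7.611169
  sinθ=-0.180134, cosθ=0.983642
  F = (M+m)·ẍ + m·l·cosθ·θ̈ − m·l·sinθ·θ̇² = 2.748571 + -0.232992 − -0.003320 = 2.518900
step 4→5:
  ẍ = (ẋ'−ẋ)/dt = (1.736413248−1.826298866)/0.014589 = -6.161191
  θ̈ = (θ̇'−θ̇)/dt = (-0.730642166−-0.880649428)/0.014589 = 10.282217
  sinθ=-0.191166, cosθ=0.981558
  F = (M+m)·ẍ + m·l·cosθ·θ̈ − m·l·sinθ·θ̇² = -12.607097 + 0.314090 − -0.004614 = -12.288393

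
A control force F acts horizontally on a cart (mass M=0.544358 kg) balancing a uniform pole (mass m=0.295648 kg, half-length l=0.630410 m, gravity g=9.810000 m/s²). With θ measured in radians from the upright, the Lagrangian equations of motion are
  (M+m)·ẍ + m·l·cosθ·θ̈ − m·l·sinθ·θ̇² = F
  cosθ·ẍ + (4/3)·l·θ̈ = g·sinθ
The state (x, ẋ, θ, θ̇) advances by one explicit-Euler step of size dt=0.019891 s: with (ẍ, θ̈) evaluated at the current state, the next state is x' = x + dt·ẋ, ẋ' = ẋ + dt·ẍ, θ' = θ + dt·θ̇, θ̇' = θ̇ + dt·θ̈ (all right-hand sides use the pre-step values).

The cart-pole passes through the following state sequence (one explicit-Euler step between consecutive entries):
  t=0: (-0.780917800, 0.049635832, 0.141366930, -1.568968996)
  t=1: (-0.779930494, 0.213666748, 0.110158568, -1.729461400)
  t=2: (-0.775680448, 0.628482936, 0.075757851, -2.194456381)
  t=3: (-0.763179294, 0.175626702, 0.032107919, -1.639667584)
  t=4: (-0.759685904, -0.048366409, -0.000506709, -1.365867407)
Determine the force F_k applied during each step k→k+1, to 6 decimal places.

F_0 = 5.373638 N
F_1 = 13.125979 N
F_2 = -14.008773 N
F_3 = -6.911221 N

step 0→1:
  ẍ = (ẋ'−ẋ)/dt = (0.213666748−0.049635832)/0.019891 = 8.246489
  θ̈ = (θ̇'−θ̇)/dt = (-1.729461400−-1.568968996)/0.019891 = -8.068594
  sinθ=0.140897, cosθ=0.990024
  F = (M+m)·ẍ + m·l·cosθ·θ̈ − m·l·sinθ·θ̇² = 6.927100 + -1.488819 − 0.064644 = 5.373638
step 1→2:
  ẍ = (ẋ'−ẋ)/dt = (0.628482936−0.213666748)/0.019891 = 20.854466
  θ̈ = (θ̇'−θ̇)/dt = (-2.194456381−-1.729461400)/0.019891 = -23.377155
  sinθ=0.109936, cosθ=0.993939
  F = (M+m)·ẍ + m·l·cosθ·θ̈ − m·l·sinθ·θ̇² = 17.517877 + -4.330612 − 0.061286 = 13.125979
step 2→3:
  ẍ = (ẋ'−ẋ)/dt = (0.175626702−0.628482936)/0.019891 = -22.766891
  θ̈ = (θ̇'−θ̇)/dt = (-1.639667584−-2.194456381)/0.019891 = 27.891448
  sinθ=0.075685, cosθ=0.997132
  F = (M+m)·ẍ + m·l·cosθ·θ̈ − m·l·sinθ·θ̇² = -19.124325 + 5.183483 − 0.067930 = -14.008773
step 3→4:
  ẍ = (ẋ'−ẋ)/dt = (-0.048366409−0.175626702)/0.019891 = -11.261028
  θ̈ = (θ̇'−θ̇)/dt = (-1.365867407−-1.639667584)/0.019891 = 13.765028
  sinθ=0.032102, cosθ=0.999485
  F = (M+m)·ẍ + m·l·cosθ·θ̈ − m·l·sinθ·θ̇² = -9.459331 + 2.564196 − 0.016086 = -6.911221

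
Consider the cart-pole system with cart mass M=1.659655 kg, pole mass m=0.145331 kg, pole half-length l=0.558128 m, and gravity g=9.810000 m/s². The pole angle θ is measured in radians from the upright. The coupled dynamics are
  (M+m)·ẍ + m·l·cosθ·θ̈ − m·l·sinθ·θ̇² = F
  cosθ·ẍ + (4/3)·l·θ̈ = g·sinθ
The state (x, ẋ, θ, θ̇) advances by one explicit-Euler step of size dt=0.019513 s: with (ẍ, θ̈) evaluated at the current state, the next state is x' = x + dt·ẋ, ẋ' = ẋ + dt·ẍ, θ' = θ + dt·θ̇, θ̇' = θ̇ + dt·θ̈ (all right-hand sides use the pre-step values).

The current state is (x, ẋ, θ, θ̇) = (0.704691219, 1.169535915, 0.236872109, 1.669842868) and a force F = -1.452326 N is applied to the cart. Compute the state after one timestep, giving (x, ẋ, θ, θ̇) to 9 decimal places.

sinθ=0.234663229, cosθ=0.972076730
temp = (F + m·l·θ̇²·sinθ)/(M+m) = (-1.452326 + 0.053074795)/1.804986 = -0.775214436
θ̈ = (g·sinθ − cosθ·temp)/(l·(4/3 − m·cos²θ/(M+m))) = 4.354545381
ẍ = temp − m·l·θ̈·cosθ/(M+m) = -0.965436813
Euler: x'=0.704691219+0.019513·1.169535915=0.727512373, ẋ'=1.169535915+0.019513·-0.965436813=1.150697346
       θ'=0.236872109+0.019513·1.669842868=0.269455753, θ̇'=1.669842868+0.019513·4.354545381=1.754813112

(0.727512373, 1.150697346, 0.269455753, 1.754813112)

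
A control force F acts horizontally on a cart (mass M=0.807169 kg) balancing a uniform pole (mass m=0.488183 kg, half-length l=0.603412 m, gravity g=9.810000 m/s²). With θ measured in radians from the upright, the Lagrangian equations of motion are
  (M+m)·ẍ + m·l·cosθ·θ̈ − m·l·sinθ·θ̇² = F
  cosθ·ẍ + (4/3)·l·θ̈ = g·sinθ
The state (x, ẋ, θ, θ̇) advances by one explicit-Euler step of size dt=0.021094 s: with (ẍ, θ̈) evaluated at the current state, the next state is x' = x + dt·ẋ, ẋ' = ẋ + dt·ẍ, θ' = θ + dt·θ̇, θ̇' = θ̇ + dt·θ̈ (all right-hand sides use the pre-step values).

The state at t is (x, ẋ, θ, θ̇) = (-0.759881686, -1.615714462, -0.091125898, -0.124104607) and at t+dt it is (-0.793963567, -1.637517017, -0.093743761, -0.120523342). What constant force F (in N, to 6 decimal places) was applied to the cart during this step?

F = -1.288646 N

ẍ = (ẋ'−ẋ)/dt = (-1.637517017−-1.615714462)/0.021094 = -1.033590
θ̈ = (θ̇'−θ̇)/dt = (-0.120523342−-0.124104607)/0.021094 = 0.169776
sinθ=-0.091000, cosθ=0.995851
F = (M+m)·ẍ + m·l·cosθ·θ̈ − m·l·sinθ·θ̇² = -1.338863 + 0.049804 − -0.000413 = -1.288646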